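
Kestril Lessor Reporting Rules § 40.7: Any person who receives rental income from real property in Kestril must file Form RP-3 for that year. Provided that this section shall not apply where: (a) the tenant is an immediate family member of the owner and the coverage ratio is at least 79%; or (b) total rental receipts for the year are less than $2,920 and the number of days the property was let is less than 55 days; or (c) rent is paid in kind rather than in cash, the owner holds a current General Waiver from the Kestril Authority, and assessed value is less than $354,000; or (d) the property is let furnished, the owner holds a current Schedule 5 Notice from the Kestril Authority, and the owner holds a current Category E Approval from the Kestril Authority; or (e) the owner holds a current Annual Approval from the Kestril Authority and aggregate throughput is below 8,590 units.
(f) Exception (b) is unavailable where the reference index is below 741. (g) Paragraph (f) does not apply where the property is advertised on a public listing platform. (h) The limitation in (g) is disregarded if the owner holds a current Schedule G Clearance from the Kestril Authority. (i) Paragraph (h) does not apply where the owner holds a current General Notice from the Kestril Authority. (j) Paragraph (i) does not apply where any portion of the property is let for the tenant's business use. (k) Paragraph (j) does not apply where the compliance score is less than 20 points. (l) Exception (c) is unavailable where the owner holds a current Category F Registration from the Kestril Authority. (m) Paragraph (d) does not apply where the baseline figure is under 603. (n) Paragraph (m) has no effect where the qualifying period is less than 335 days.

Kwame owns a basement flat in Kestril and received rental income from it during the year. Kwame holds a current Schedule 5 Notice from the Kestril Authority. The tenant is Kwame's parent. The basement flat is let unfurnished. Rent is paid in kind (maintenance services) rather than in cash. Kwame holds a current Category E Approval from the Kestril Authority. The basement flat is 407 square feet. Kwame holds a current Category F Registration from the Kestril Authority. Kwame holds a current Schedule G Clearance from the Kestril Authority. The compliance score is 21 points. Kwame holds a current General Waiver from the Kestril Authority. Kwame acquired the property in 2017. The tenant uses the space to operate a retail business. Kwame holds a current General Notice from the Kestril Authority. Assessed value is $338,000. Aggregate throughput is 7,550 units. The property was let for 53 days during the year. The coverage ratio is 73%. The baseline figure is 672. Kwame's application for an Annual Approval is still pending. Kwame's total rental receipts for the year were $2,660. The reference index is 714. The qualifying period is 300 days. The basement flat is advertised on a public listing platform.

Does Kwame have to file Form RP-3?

Exception (a) fails — the coverage ratio is 73%, short of 79%.
All of (b)'s requirements are met (total rental receipts for the year are $2,660, less than the $2,920 limit; the number of days the property was let is 53 days, less than the 55 days limit). But applying paragraphs (f)–(k): (f) operates against (b): the reference index is 714, below the 741 limit. (g) would limit (f) — the property is publicly advertised — but (h) sets (g) aside: (h) operates against (g): a current Schedule G Clearance is held. (i) is engaged (a current General Notice is held), but is displaced by (j): (j) applies — the space is let for business use. (k), which would lift (j), is not engaged — the compliance score is 21 points, not less than 20 points. Exception (b) does not apply.
All of (c)'s requirements are met (rent is paid in kind; a current General Waiver is held; assessed value is $338,000, less than the $354,000 limit). But: (l) operates against (c): a current Category F Registration is held. Exception (c) does not apply.
Exception (d) requires that the property is let furnished; but the property is let unfurnished, so (d) is unavailable.
Exception (e) requires that the owner holds a current Annual Approval from the Kestril Authority; but there is no Annual Approval in force, so (e) is unavailable.
No exception applies. The general rule governs.

Yes — Kwame must file Form RP-3.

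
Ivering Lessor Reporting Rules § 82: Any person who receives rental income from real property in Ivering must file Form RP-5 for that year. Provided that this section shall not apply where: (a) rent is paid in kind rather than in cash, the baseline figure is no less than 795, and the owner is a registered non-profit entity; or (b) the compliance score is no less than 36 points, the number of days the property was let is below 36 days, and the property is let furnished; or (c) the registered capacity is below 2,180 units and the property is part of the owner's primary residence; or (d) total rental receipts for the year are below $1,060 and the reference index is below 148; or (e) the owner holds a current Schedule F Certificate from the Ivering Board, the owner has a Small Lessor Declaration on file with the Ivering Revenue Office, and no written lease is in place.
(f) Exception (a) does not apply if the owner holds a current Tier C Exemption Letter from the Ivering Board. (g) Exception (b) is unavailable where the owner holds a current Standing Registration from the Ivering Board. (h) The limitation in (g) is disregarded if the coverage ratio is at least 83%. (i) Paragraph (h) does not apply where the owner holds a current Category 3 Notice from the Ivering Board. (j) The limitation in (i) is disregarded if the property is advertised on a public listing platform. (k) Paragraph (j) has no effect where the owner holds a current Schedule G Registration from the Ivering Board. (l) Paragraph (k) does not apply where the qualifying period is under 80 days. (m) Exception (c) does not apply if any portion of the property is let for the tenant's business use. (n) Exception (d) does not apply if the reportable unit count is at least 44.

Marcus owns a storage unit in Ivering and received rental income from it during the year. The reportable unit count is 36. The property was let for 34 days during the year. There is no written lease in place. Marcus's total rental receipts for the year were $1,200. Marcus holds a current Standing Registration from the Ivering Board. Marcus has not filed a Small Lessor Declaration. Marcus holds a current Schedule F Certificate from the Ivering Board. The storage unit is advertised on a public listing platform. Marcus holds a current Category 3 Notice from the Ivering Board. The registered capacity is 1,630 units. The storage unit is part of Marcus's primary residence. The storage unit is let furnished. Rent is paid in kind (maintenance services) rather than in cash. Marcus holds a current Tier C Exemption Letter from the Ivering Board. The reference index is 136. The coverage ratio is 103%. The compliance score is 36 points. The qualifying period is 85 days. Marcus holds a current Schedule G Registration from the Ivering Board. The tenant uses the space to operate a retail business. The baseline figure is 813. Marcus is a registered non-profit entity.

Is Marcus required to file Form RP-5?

Yes — Marcus must file Form RP-5.

Exception (a): rent is paid in kind; the baseline figure is 813, meeting the 795 threshold; Marcus is a registered non-profit — every condition holds. However, paragraph (f) must be considered: (f) is triggered — a current Tier C Exemption Letter is held. (a) is therefore removed.
Exception (b): the compliance score is 36 points, meeting the 36 points threshold; the number of days the property was let is 34 days, below the 36 days limit; the property is let furnished — every condition holds. But applying paragraphs (g)–(l): (g) operates against (b): a current Standing Registration is held. (h) is triggered (the coverage ratio is 103%, meeting the 83% threshold), but is set aside by (i): (i) applies — a current Category 3 Notice is held. (j) is triggered (the property is publicly advertised), but is overridden by (k): (k) operates against (j): a current Schedule G Registration is held. (l), which would lift (k), is inapplicable — the qualifying period is 85 days, not under 80 days. So (b) is unavailable.
Exception (c)'s conditions are all satisfied: the registered capacity is 1,630 units, below the 2,180 units limit; the storage unit is part of the primary residence. But: (m) operates — the space is let for business use. (c) is therefore removed.
Exception (d) requires that total rental receipts for the year are below $1,060; but total rental receipts for the year are $1,200, not below $1,060, so (d) is unavailable.
Exception (e) requires that the owner has a Small Lessor Declaration on file with the Ivering Revenue Office; but no Small Lessor Declaration is on file, so (e) is unavailable.
No exception applies. The general rule governs.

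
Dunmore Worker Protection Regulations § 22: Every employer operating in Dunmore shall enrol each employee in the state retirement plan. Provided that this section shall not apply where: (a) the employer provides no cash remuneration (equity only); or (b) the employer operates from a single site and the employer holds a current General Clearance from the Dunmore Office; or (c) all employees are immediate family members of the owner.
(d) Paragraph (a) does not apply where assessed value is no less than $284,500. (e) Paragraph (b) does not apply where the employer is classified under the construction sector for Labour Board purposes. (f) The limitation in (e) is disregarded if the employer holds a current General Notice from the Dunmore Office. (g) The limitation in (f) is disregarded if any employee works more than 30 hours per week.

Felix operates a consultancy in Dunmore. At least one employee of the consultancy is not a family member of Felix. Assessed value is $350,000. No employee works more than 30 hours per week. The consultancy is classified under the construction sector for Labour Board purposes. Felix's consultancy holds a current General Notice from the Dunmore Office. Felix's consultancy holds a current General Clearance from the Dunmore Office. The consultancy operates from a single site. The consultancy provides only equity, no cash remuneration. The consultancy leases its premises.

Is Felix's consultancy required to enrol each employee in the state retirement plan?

No — exception (b) applies; Felix's consultancy is not required to enrol each employee in the state retirement plan.

All of (a)'s requirements are met (remuneration is equity-only). However, paragraph (d) must be considered: (d) operates against (a): assessed value is $350,000, meeting the $284,500 threshold. So (a) is unavailable.
Exception (b): the employer operates from a single site; a current General Clearance is held — every condition holds. Applying paragraphs (e)–(g): (e) would limit (b) — the consultancy is classified under the construction sector — but (f) sets (e) aside: (f) operates against (e): a current General Notice is held. (g), which would lift (f), is not triggered — no employee exceeds 30 hours/week. So (b) applies.
Exception (c) requires that all employees are immediate family members of the owner; but at least one employee is not a family member, so (c) is unavailable.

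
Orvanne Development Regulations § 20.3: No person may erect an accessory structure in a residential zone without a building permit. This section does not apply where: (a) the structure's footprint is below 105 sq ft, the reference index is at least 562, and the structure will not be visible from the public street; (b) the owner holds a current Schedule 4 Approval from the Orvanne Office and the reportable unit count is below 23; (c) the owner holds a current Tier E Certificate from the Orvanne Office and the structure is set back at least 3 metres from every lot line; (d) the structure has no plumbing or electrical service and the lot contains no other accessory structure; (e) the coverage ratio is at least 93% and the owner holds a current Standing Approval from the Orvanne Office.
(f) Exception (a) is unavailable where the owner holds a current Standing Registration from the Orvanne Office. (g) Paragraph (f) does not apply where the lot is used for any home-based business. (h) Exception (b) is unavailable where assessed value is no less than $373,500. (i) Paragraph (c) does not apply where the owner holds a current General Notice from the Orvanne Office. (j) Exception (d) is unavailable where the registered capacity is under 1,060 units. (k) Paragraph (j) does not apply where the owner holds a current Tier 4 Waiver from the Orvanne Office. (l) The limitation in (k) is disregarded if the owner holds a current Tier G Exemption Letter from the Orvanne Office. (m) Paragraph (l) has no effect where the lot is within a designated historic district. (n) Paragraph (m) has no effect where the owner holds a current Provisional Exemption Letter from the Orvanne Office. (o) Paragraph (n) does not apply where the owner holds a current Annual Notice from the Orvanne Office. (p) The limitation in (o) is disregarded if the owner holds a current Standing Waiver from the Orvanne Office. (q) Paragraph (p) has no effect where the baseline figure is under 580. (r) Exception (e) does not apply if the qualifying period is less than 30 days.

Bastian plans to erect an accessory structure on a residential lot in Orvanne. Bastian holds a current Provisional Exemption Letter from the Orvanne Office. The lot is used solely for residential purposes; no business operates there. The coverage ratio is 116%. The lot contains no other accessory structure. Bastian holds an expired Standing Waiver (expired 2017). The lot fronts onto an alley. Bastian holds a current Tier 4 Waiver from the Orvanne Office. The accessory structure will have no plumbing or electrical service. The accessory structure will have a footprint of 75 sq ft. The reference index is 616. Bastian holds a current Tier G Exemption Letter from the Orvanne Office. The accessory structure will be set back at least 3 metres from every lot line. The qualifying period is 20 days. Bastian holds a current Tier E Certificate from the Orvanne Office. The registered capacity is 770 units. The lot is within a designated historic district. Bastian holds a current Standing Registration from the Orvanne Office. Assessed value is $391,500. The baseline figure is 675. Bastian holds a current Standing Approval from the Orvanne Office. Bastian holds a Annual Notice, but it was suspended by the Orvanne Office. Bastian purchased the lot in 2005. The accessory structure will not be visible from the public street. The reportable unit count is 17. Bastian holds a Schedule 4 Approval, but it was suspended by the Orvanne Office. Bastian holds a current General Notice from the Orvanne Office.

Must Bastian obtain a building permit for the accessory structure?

All of (a)'s requirements are met (the structure's footprint is 75 sq ft, below the 105 sq ft limit; the reference index is 616, meeting the 562 threshold; the structure will not be visible from the street). However, paragraphs (f)–(g) must be considered: (f) operates against (a): a current Standing Registration is held. (g) is not engaged (the lot is solely residential), so (f) stands. (a) is therefore removed.
Exception (b) requires that the owner holds a current Schedule 4 Approval from the Orvanne Office; but there is no Schedule 4 Approval in force, so (b) is unavailable.
All of (c)'s requirements are met (a current Tier E Certificate is held; the setback is at least 3 m on every side). However, paragraph (i) must be considered: (i) operates against (c): a current General Notice is held. So (c) is unavailable.
Exception (d) is satisfied on its face — there is no plumbing or electrical service; the lot has no other accessory structure. However, paragraphs (j)–(q) must be considered: (j) operates against (d): the registered capacity is 770 units, under the 1,060 units limit. (k) would limit (j) — a current Tier 4 Waiver is held — but (l) sets (k) aside: (l) is triggered — a current Tier G Exemption Letter is held. (m) would limit (l) — the lot is in a historic district — but (n) sets (m) aside: (n) operates — a current Provisional Exemption Letter is held. (o), which would lift (n), is not triggered — the Annual Notice is not current. (d) is therefore removed.
Exception (e) is satisfied on its face — the coverage ratio is 116%, meeting the 93% threshold; a current Standing Approval is held. Turning to paragraph (r): (r) operates against (e): the qualifying period is 20 days, less than the 30 days limit. (e) is therefore removed.
No exception applies. The general rule governs.

Yes — Bastian must obtain a building permit.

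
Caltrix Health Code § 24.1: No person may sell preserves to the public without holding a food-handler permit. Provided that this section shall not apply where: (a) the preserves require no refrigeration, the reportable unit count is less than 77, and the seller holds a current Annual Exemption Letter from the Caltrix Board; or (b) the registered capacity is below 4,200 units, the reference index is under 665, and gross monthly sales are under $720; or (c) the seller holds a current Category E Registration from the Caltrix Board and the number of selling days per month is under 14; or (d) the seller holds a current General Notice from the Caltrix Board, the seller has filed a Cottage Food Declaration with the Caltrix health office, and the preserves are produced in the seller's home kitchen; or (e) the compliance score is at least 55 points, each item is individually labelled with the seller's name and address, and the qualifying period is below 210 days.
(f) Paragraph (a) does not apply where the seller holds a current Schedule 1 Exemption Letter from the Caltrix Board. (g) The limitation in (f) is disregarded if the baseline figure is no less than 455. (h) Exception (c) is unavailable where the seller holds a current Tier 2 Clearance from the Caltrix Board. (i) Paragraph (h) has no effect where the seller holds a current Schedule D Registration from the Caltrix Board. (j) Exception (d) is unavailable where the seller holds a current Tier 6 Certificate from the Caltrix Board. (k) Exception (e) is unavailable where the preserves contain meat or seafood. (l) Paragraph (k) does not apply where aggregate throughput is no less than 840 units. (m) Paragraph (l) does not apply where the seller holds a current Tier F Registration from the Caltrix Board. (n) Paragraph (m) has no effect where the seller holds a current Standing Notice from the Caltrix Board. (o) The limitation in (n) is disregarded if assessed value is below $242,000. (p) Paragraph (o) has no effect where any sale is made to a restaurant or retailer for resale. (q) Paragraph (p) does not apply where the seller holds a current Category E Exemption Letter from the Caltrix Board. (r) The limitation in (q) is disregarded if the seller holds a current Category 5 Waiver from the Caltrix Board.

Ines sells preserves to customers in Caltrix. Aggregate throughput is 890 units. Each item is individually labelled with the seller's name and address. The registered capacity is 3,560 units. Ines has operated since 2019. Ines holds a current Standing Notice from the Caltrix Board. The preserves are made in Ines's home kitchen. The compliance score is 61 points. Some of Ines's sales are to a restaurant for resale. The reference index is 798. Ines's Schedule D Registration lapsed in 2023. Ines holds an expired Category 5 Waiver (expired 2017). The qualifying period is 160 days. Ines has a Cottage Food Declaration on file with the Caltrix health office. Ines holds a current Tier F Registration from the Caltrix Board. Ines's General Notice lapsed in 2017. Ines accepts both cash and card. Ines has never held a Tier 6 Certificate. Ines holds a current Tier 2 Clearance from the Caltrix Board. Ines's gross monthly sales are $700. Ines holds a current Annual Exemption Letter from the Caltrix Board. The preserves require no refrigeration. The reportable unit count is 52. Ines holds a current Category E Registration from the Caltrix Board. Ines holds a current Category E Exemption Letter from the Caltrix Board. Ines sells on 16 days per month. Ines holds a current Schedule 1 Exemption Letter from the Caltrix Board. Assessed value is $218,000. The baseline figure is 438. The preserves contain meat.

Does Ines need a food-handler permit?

Exception (a): the preserves are shelf-stable; the reportable unit count is 52, less than the 77 limit; a current Annual Exemption Letter is held — every condition holds. But: (f) operates — a current Schedule 1 Exemption Letter is held. (g) does not operate here (the baseline figure is 438, short of 455), so (f) stands. So (a) is unavailable.
Exception (b) fails — the reference index is 798, not under 665.
Exception (c) fails — the number of selling days per month is 16, not under 14.
Exception (d) requires that the seller holds a current General Notice from the Caltrix Board; but the General Notice is not current, so (d) is unavailable.
All of (e)'s requirements are met (the compliance score is 61 points, meeting the 55 points threshold; items are individually labelled; the qualifying period is 160 days, below the 210 days limit). Turning to paragraphs (k)–(r): (k) applies — the preserves contain meat. (l) would limit (k) — aggregate throughput is 890 units, meeting the 840 units threshold — but (m) sets (l) aside: (m) is engaged — a current Tier F Registration is held. (n) would limit (m) — a current Standing Notice is held — but (o) sets (n) aside: (o) operates against (n): assessed value is $218,000, below the $242,000 limit. (p) would limit (o) — some sales are to a restaurant for resale — but (q) sets (p) aside: (q) operates — a current Category E Exemption Letter is held. (r) is inapplicable (there is no Category 5 Waiver in force), so (q) stands. So (e) is unavailable.
Every exception is unavailable, so the rule governs.

Yes — Ines must hold a food-handler permit.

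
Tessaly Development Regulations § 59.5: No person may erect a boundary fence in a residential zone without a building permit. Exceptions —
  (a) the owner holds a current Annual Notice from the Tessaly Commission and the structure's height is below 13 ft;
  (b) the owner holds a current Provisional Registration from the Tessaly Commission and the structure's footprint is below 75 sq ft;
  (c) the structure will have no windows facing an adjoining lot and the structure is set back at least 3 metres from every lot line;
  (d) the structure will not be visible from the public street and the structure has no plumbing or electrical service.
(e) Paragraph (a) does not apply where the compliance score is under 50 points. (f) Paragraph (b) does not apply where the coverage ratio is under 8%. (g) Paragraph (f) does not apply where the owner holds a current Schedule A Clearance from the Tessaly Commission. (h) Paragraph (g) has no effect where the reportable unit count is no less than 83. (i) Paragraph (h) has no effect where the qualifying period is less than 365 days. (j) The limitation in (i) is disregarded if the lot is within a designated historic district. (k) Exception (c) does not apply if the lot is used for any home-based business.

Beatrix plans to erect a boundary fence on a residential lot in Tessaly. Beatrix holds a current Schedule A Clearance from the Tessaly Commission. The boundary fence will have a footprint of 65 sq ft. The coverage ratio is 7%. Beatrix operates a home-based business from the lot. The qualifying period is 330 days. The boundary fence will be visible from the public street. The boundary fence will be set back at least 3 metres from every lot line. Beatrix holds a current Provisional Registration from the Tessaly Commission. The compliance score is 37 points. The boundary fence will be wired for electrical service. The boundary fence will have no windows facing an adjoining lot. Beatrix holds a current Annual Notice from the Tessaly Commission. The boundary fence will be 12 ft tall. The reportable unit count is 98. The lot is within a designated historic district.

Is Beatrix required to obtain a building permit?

Yes — Beatrix must obtain a building permit.

Exception (a)'s conditions are all satisfied: a current Annual Notice is held; the structure's height is 12 ft, below the 13 ft limit. But: (e) is engaged — the compliance score is 37 points, under the 50 points limit. So (a) is unavailable.
Exception (b) is satisfied on its face — a current Provisional Registration is held; the structure's footprint is 65 sq ft, below the 75 sq ft limit. However, paragraphs (f)–(j) must be considered: (f) operates against (b): the coverage ratio is 7%, under the 8% limit. (g) would limit (f) — a current Schedule A Clearance is held — but (h) sets (g) aside: (h) operates against (g): the reportable unit count is 98, meeting the 83 threshold. (i) would limit (h) — the qualifying period is 330 days, less than the 365 days limit — but (j) sets (i) aside: (j) operates against (i): the lot is in a historic district. So (b) is unavailable.
Exception (c)'s conditions are all satisfied: no windows face an adjoining lot; the setback is at least 3 m on every side. However, paragraph (k) must be considered: (k) operates against (c): a home-based business operates on the lot. So (c) is unavailable.
Exception (d) does not apply: the structure will be visible from the street.
Every exception is unavailable, so the rule governs.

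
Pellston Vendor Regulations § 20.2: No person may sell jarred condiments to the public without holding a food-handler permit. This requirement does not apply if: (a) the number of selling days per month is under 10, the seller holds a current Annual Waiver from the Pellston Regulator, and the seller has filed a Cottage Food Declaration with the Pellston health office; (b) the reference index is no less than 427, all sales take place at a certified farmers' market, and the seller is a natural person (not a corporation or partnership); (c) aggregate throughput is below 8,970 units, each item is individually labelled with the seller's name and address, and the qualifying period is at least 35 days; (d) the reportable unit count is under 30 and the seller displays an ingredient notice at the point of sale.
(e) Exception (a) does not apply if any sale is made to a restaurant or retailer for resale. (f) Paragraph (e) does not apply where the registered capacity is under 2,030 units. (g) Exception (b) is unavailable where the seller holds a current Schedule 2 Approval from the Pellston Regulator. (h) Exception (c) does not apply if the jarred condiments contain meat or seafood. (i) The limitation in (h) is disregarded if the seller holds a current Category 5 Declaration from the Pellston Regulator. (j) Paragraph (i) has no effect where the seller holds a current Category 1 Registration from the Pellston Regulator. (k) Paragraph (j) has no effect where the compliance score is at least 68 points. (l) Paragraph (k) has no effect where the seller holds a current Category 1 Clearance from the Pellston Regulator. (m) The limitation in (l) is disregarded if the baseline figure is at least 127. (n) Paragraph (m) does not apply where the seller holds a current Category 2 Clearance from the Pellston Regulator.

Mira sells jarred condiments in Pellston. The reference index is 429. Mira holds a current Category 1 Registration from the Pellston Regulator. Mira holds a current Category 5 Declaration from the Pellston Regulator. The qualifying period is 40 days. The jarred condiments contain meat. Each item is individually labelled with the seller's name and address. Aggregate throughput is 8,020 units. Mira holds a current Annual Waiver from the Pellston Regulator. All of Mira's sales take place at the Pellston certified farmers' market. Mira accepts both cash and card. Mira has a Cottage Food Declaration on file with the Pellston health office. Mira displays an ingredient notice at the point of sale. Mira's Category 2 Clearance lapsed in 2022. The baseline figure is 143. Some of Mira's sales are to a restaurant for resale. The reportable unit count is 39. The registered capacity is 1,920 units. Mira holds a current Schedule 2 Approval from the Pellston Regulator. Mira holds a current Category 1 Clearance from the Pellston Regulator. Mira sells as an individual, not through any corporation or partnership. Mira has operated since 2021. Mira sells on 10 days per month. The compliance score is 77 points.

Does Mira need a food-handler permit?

Exception (a) requires that the number of selling days per month is under 10; but the number of selling days per month is 10, not under 10, so (a) is unavailable.
All of (b)'s requirements are met (the reference index is 429, meeting the 427 threshold; all sales are at a certified farmers' market; the seller is a natural person). But: (g) applies — a current Schedule 2 Approval is held. Exception (b) does not apply.
Exception (c): aggregate throughput is 8,020 units, below the 8,970 units limit; items are individually labelled; the qualifying period is 40 days, meeting the 35 days threshold — every condition holds. Applying paragraphs (h)–(n): (h) applies (the jarred condiments contain meat), but is set aside by (i): (i) operates — a current Category 5 Declaration is held. (j) would limit (i) — a current Category 1 Registration is held — but (k) sets (j) aside: (k) operates against (j): the compliance score is 77 points, meeting the 68 points threshold. (l) would limit (k) — a current Category 1 Clearance is held — but (m) sets (l) aside: (m) operates against (l): the baseline figure is 143, meeting the 127 threshold. (n), which would lift (m), is not engaged — there is no Category 2 Clearance in force. Exception (c) stands.
Exception (d) does not apply: the reportable unit count is 39, not under 30.

No — exception (c) applies; Mira is not required to hold a food-handler permit.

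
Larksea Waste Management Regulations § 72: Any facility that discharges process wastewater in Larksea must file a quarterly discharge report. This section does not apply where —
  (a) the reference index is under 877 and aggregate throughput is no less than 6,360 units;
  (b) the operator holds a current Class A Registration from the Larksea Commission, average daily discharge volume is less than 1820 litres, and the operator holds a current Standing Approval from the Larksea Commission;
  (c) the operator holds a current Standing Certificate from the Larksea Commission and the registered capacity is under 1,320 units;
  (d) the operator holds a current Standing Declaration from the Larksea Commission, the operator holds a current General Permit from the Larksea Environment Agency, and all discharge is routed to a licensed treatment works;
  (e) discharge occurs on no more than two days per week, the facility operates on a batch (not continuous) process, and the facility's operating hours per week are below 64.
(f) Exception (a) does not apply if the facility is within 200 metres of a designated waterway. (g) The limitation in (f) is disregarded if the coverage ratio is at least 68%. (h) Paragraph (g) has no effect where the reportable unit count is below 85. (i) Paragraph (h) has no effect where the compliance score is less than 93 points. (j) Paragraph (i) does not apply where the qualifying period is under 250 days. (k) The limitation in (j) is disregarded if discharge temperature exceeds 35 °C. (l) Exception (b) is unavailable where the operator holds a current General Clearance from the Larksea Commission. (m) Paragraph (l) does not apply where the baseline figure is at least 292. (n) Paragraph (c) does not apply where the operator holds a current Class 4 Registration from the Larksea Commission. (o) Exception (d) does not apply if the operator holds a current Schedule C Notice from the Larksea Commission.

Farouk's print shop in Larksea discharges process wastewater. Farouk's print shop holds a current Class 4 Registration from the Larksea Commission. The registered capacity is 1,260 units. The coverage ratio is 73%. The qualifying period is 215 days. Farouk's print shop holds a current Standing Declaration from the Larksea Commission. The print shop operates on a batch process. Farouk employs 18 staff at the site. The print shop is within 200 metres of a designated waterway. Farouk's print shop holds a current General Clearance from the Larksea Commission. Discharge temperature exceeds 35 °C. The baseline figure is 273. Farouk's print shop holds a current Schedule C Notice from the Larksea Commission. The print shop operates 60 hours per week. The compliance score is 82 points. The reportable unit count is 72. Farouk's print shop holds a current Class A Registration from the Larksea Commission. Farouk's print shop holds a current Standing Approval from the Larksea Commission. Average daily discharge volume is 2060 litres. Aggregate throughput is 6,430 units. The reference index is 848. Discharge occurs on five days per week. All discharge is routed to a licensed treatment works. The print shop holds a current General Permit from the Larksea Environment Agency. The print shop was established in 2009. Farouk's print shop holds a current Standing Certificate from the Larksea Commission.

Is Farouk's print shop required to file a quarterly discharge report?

Exception (a) is satisfied on its face — the reference index is 848, under the 877 limit; aggregate throughput is 6,430 units, meeting the 6,360 units threshold. As to paragraphs (f)–(k): (f) would limit (a) — the print shop is within 200 m of a designated waterway — but (g) sets (f) aside: (g) is engaged — the coverage ratio is 73%, meeting the 68% threshold. (h) would limit (g) — the reportable unit count is 72, below the 85 limit — but (i) sets (h) aside: (i) is engaged — the compliance score is 82 points, less than the 93 points limit. (j) would limit (i) — the qualifying period is 215 days, under the 250 days limit — but (k) sets (j) aside: (k) applies — discharge temperature exceeds 35 °C. Exception (a) stands.
Exception (b) fails — average daily discharge volume is 2060 litres, not less than 1820 litres.
Exception (c)'s conditions are all satisfied: a current Standing Certificate is held; the registered capacity is 1,260 units, under the 1,320 units limit. But: (n) operates against (c): a current Class 4 Registration is held. (c) is therefore removed.
Exception (d) is satisfied on its face — a current Standing Declaration is held; a current General Permit is held; discharge is routed to a licensed treatment works. However, paragraph (o) must be considered: (o) operates — a current Schedule C Notice is held. (d) is therefore removed.
Exception (e) fails — discharge occurs on five days per week.

No — exception (a) applies; Farouk's print shop is not required to file a quarterly discharge report.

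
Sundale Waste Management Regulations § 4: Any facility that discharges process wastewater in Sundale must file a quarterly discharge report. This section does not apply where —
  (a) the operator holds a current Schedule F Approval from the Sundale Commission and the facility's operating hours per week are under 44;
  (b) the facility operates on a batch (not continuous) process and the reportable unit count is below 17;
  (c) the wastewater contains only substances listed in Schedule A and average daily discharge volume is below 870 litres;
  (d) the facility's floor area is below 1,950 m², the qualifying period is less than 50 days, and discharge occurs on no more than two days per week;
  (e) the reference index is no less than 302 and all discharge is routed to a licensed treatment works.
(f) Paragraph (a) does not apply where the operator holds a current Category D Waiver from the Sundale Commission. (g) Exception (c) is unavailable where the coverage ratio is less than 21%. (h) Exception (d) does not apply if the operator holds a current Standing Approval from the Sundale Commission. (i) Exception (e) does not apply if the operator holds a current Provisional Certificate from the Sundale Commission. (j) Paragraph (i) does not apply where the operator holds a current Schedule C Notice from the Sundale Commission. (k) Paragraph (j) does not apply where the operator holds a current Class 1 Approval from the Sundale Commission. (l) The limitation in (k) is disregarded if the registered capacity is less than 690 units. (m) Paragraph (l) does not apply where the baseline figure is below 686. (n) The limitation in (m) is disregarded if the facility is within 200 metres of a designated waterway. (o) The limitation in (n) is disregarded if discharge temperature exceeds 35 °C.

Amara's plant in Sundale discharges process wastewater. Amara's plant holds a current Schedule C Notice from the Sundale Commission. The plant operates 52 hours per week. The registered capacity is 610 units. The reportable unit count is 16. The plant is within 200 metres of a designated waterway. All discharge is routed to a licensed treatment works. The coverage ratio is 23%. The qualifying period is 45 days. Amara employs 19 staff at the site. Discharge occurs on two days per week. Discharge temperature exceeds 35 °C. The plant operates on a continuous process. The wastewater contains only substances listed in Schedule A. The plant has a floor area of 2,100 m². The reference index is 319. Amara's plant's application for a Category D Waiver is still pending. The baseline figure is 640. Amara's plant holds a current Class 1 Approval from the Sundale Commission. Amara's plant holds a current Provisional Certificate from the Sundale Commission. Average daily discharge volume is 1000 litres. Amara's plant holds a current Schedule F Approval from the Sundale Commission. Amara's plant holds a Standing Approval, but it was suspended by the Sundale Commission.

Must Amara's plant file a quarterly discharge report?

Exception (a) requires that the facility's operating hours per week are under 44; but the facility's operating hours per week are 52, not under 44, so (a) is unavailable.
Exception (b) requires that the facility operates on a batch (not continuous) process; but the facility operates on a continuous process, so (b) is unavailable.
Exception (c) does not apply: average daily discharge volume is 1000 litres, not below 870 litres.
Exception (d) fails — the facility's floor area is 2,100 m², not below 1,950 m².
Exception (e): the reference index is 319, meeting the 302 threshold; discharge is routed to a licensed treatment works — every condition holds. But: (i) applies — a current Provisional Certificate is held. (j) is triggered (a current Schedule C Notice is held), but is itself disapplied by (k): (k) operates against (j): a current Class 1 Approval is held. (l) operates (the registered capacity is 610 units, less than the 690 units limit), but is set aside by (m): (m) is engaged — the baseline figure is 640, below the 686 limit. (n) applies (the plant is within 200 m of a designated waterway), but is itself disapplied by (o): (o) operates against (n): discharge temperature exceeds 35 °C. (e) is therefore removed.
No exception displaces § 4.

Yes — Amara's plant must file a quarterly discharge report.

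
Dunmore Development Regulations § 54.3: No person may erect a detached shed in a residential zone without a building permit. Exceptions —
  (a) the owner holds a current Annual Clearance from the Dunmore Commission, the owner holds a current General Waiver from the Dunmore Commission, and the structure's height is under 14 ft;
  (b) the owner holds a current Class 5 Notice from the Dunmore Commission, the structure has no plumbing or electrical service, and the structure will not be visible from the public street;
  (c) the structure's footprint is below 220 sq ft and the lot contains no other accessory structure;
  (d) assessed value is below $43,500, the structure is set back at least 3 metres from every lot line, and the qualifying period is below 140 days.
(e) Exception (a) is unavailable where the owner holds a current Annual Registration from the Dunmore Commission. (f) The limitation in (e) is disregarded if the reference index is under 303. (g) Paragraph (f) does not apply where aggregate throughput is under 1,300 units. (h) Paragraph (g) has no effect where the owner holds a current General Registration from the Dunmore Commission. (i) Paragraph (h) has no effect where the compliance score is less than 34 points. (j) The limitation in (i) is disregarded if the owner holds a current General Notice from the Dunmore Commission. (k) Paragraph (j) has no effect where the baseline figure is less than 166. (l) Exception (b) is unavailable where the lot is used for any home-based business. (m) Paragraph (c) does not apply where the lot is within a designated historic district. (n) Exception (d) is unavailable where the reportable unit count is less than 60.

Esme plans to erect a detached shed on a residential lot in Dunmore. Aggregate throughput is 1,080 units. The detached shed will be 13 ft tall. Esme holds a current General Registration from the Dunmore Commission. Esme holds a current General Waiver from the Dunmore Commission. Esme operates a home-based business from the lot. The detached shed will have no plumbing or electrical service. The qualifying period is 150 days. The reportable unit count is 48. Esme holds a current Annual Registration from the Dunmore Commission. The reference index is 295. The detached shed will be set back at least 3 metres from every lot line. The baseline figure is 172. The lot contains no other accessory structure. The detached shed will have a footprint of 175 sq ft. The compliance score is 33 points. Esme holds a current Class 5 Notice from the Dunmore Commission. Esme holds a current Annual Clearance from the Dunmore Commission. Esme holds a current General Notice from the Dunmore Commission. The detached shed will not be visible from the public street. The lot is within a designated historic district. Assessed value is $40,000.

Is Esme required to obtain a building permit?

No — exception (a) applies; Esme does not need a building permit.

Exception (a): a current Annual Clearance is held; a current General Waiver is held; the structure's height is 13 ft, under the 14 ft limit — every condition holds. As to paragraphs (e)–(k): (e) applies (a current Annual Registration is held), but yields to (f): (f) operates against (e): the reference index is 295, under the 303 limit. (g) is triggered (aggregate throughput is 1,080 units, under the 1,300 units limit), but is itself disapplied by (h): (h) operates against (g): a current General Registration is held. (i) is triggered (the compliance score is 33 points, less than the 34 points limit), but is overridden by (j): (j) operates against (i): a current General Notice is held. (k), which would lift (j), does not operate here — the baseline figure is 172, not less than 166. (a) remains available.
All of (b)'s requirements are met (a current Class 5 Notice is held; there is no plumbing or electrical service; the structure will not be visible from the street). However, paragraph (l) must be considered: (l) operates against (b): a home-based business operates on the lot. (b) is therefore removed.
Exception (c) is satisfied on its face — the structure's footprint is 175 sq ft, below the 220 sq ft limit; the lot has no other accessory structure. However, paragraph (m) must be considered: (m) applies — the lot is in a historic district. Exception (c) does not apply.
Exception (d) fails — the qualifying period is 150 days, not below 140 days.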